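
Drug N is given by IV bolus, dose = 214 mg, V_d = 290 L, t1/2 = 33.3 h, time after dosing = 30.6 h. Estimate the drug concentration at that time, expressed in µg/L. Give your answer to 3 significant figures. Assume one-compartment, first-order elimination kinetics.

390 µg/L

C₀ = Dose / Vd = 214.0 / 290 = 0.7379 mg/L
k = ln2 / t½ = 0.693147 / 33.3 = 0.02082 h⁻¹
C = C₀ · e^(−k·t) = 0.7379 × e^(−0.02082 × 30.6)
  = 0.7379 × 0.5288 = 0.3902 mg/L
Convert: 0.3902 mg/L × 1000 = 390.2 µg/L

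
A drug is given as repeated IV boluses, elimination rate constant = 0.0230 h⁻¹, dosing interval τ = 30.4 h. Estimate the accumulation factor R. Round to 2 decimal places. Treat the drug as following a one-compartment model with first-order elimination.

1.99

e^(−kτ) = e^(−0.02300 × 30.4) = 0.4970
Accumulation ratio R = 1 / (1 − e^(−kτ)) = 1 / (1 − 0.4970) = 1.988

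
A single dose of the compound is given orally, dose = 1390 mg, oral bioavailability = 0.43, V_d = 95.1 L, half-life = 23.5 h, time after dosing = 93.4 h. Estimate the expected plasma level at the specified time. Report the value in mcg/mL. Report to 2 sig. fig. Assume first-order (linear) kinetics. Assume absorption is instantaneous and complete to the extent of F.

0.40 mcg/mL

Amount reaching circulation = F × Dose = 0.43 × 1390 = 597.7 mg
C₀ = F·Dose / Vd = 597.7 / 95.1 = 6.285 mg/L
k = ln2 / t½ = 0.693147 / 23.5 = 0.02950 h⁻¹
C = C₀ · e^(−k·t) = 6.285 × e^(−0.02950 × 93.4)
  = 6.285 × 0.06359 = 0.3997 mg/L
(0.3997 mg/L = 0.3997 mcg/mL)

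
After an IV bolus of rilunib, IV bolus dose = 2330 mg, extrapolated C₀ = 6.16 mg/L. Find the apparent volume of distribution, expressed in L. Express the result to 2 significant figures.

Vd = Dose / C₀ = 2330 / 6.16 = 378.2 L

380 L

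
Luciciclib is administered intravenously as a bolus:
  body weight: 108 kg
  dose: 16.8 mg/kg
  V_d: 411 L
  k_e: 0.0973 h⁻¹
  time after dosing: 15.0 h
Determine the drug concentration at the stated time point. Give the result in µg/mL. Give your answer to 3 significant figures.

Total dose = 16.8 × 108 = 1814 mg
C₀ = Dose / Vd = 1814 / 411 = 4.414 mg/L
C = C₀ · e^(−k·t) = 4.414 × e^(−0.09730 × 15.0)
  = 4.414 × 0.2324 = 1.026 mg/L
(1.026 mg/L = 1.026 µg/mL)

1.03 µg/mL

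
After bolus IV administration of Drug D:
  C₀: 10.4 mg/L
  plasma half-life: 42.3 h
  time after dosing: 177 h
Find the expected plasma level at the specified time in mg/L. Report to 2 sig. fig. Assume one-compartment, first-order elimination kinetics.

k = ln2 / t½ = 0.693147 / 42.3 = 0.01639 h⁻¹
C = C₀ · e^(−k·t) = 10.40 × e^(−0.01639 × 177)
  = 10.40 × 0.05497 = 0.5717 mg/L

0.57 mg/L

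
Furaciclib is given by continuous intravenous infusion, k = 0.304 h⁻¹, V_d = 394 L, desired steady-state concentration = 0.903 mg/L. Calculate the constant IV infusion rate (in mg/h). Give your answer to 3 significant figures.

108 mg/h

CL = k × Vd = 0.3040 × 394 = 119.8 L/h
At steady state, infusion rate R₀ = Css × CL = 0.903 × 119.8 = 108.2 mg/h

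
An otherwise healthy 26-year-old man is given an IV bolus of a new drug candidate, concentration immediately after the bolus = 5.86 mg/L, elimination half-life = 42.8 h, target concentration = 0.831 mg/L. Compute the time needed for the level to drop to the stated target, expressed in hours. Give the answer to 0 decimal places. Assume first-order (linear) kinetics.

121 h

k = ln2 / t½ = 0.693147 / 42.8 = 0.01620 h⁻¹
t = ln(C₀ / C) / k = ln(5.860 / 0.831) / 0.01620
  = ln(7.052) / 0.01620 = 1.953 / 0.01620 = 120.6 h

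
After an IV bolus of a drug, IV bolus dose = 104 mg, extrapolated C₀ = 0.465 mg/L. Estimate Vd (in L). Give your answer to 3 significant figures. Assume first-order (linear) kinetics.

Vd = Dose / C₀ = 104.0 / 0.465 = 223.7 L

224 L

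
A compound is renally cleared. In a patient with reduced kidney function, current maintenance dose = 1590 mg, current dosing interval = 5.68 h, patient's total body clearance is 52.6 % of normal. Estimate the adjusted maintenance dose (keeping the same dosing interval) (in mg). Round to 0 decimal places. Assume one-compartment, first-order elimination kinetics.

To keep the same average steady-state level, dosing rate must scale with clearance.
CL ratio = 52.6 / 100 = 0.5260
New dose (same interval) = 1590 × 0.5260 = 836.3 mg

836 mg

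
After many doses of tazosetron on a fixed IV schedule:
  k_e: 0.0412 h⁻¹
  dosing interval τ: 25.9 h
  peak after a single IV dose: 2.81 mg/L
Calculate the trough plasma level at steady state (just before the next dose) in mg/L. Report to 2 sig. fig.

1.5 mg/L

e^(−kτ) = e^(−0.04120 × 25.9) = 0.3440
Accumulation ratio R = 1 / (1 − e^(−kτ)) = 1 / (1 − 0.3440) = 1.524
Steady-state trough = C₀ × R × e^(−kτ) = 2.81 × 1.524 × 0.3440 = 1.473 mg/L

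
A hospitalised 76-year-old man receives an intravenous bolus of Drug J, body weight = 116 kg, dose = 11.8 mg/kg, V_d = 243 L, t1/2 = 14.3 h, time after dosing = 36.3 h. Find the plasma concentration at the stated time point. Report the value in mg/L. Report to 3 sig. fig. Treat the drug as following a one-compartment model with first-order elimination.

Total dose = 11.8 × 116 = 1369 mg
C₀ = Dose / Vd = 1369 / 243 = 5.634 mg/L
k = ln2 / t½ = 0.693147 / 14.3 = 0.04847 h⁻¹
C = C₀ · e^(−k·t) = 5.634 × e^(−0.04847 × 36.3)
  = 5.634 × 0.1721 = 0.9696 mg/L

0.970 mg/L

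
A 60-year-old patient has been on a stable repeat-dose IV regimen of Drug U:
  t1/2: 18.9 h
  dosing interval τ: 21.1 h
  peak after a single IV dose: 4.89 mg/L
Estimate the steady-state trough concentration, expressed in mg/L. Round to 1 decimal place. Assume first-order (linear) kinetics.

k = ln2 / t½ = 0.693147 / 18.9 = 0.03667 h⁻¹
e^(−kτ) = e^(−0.03667 × 21.1) = 0.4613
Accumulation ratio R = 1 / (1 − e^(−kτ)) = 1 / (1 − 0.4613) = 1.856
Steady-state trough = C₀ × R × e^(−kτ) = 4.89 × 1.856 × 0.4613 = 4.187 mg/L

4.2 mg/L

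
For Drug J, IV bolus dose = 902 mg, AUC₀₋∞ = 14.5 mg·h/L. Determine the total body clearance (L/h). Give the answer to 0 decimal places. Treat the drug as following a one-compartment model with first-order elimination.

62 L/h

CL = Dose / AUC = 902 / 14.5 = 62.21 L/h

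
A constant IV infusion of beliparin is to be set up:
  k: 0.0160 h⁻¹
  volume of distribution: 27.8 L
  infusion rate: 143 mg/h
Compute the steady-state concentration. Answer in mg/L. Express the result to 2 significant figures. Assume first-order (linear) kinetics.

320 mg/L

CL = k × Vd = 0.01600 × 27.8 = 0.4448 L/h
At steady state Css = R₀ / CL = 143 / 0.4448 = 321.5 mg/L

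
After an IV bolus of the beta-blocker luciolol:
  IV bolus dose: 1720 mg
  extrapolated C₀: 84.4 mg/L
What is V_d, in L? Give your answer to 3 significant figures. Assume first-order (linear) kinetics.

20.4 L

Vd = Dose / C₀ = 1720 / 84.4 = 20.38 L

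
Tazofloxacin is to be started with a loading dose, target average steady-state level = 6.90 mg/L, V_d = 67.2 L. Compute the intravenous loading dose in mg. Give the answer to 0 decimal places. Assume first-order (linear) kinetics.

LD = Css × Vd = 6.90 × 67.2 = 463.7 mg

464 mg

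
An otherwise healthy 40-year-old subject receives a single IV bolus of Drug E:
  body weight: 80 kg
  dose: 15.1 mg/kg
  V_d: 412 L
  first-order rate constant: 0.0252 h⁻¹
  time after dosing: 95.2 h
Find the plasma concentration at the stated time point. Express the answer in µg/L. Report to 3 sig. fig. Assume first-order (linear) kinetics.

Total dose = 15.1 × 80 = 1208 mg
C₀ = Dose / Vd = 1208 / 412 = 2.932 mg/L
C = C₀ · e^(−k·t) = 2.932 × e^(−0.02520 × 95.2)
  = 2.932 × 0.09081 = 0.2663 mg/L
Convert: 0.2663 mg/L × 1000 = 266.3 µg/L

266 µg/L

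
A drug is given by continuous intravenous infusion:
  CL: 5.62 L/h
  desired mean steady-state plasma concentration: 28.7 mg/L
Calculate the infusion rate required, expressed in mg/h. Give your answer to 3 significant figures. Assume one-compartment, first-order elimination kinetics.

At steady state, infusion rate R₀ = Css × CL = 28.7 × 5.620 = 161.3 mg/h

161 mg/h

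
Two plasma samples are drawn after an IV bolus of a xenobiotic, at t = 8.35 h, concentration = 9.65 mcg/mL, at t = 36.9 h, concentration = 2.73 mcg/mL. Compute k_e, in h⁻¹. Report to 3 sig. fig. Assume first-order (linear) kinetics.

0.0442 h⁻¹

k = ln(C₁/C₂) / (t₂ − t₁) = ln(9.65/2.73) / (36.9 − 8.35)
  = 1.263 / 28.55 = 0.04424 h⁻¹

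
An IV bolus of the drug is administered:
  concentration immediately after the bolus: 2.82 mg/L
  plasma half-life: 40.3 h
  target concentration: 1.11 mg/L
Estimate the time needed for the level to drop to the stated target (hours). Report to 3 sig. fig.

k = ln2 / t½ = 0.693147 / 40.3 = 0.01720 h⁻¹
t = ln(C₀ / C) / k = ln(2.820 / 1.11) / 0.01720
  = ln(2.541) / 0.01720 = 0.9326 / 0.01720 = 54.22 h

54.2 h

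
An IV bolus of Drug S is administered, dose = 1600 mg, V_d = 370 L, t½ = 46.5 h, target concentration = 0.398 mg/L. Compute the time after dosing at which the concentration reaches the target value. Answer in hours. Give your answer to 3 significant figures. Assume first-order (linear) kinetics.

160 h

C₀ = Dose / Vd = 1600 / 370 = 4.324 mg/L
k = ln2 / t½ = 0.693147 / 46.5 = 0.01491 h⁻¹
t = ln(C₀ / C) / k = ln(4.324 / 0.398) / 0.01491
  = ln(10.86) / 0.01491 = 2.385 / 0.01491 = 160.0 h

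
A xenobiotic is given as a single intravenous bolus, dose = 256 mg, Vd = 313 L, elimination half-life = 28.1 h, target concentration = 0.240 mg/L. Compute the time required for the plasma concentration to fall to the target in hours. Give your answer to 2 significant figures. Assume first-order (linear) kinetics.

50 h

C₀ = Dose / Vd = 256.0 / 313 = 0.8179 mg/L
k = ln2 / t½ = 0.693147 / 28.1 = 0.02467 h⁻¹
t = ln(C₀ / C) / k = ln(0.8179 / 0.240) / 0.02467
  = ln(3.408) / 0.02467 = 1.226 / 0.02467 = 49.70 h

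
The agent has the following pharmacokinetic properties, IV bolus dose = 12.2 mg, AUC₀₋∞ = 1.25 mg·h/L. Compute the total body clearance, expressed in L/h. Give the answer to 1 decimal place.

9.8 L/h

CL = Dose / AUC = 12.2 / 1.25 = 9.760 L/h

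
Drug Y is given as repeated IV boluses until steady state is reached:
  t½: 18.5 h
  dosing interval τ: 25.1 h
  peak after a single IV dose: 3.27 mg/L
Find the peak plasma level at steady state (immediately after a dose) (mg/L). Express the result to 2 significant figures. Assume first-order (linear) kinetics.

k = ln2 / t½ = 0.693147 / 18.5 = 0.03747 h⁻¹
e^(−kτ) = e^(−0.03747 × 25.1) = 0.3904
Accumulation ratio R = 1 / (1 − e^(−kτ)) = 1 / (1 − 0.3904) = 1.640
Steady-state peak = C₀ × R = 3.27 × 1.640 = 5.363 mg/L

5.4 mg/L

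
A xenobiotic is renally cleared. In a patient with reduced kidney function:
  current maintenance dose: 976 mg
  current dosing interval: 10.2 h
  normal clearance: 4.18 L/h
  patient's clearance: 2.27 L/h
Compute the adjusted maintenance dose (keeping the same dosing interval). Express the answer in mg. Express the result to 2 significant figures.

530 mg

To keep the same average steady-state level, dosing rate must scale with clearance.
CL ratio = 2.27 / 4.18 = 0.5431
New dose (same interval) = 976 × 0.5431 = 530.1 mg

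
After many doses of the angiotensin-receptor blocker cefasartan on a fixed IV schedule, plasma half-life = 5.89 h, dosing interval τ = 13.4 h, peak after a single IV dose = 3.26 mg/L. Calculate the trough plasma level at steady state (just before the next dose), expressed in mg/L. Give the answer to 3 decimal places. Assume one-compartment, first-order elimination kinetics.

k = ln2 / t½ = 0.693147 / 5.89 = 0.1177 h⁻¹
e^(−kτ) = e^(−0.1177 × 13.4) = 0.2066
Accumulation ratio R = 1 / (1 − e^(−kτ)) = 1 / (1 − 0.2066) = 1.260
Steady-state trough = C₀ × R × e^(−kτ) = 3.26 × 1.260 × 0.2066 = 0.8486 mg/L

0.849 mg/L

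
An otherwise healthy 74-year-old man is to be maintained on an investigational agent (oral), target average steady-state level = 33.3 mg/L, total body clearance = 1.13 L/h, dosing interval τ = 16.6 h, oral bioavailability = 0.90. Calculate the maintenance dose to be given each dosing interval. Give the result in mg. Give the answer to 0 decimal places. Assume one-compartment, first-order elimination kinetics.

694 mg

At steady state, F × (Dose/τ) = Css × CL.
Dose = Css × CL × τ / F = 33.3 × 1.130 × 16.6 / 0.90 = 694.0 mg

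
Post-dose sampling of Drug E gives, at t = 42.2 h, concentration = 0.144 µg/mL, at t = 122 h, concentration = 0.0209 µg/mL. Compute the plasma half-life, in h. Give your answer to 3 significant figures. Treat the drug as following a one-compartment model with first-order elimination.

k = ln(C₁/C₂) / (t₂ − t₁) = ln(0.144/0.0209) / (122 − 42.2)
  = 1.930 / 79.80 = 0.02419 h⁻¹
t½ = ln2 / k = 0.693147 / 0.02419 = 28.65 h

28.7 h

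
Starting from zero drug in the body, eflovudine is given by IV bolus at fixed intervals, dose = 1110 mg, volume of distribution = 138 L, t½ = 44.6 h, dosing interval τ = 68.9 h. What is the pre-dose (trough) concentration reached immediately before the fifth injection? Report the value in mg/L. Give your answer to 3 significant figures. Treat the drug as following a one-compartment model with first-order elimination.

C₀ per dose = Dose / Vd = 1110 / 138 = 8.043 mg/L
k = ln2 / t½ = 0.693147 / 44.6 = 0.01554 h⁻¹
Fraction remaining after one interval: r = e^(−kτ) = e^(−0.01554 × 68.9) = 0.3428
Before dose 5, 4 doses have been given (aged 1τ, 2τ, 3τ, 4τ).
C_trough = C₀ × (r + r² + … + r^4) = C₀ × r(1−r^4)/(1−r)
        = 8.043 × 0.3428 × (1 − 0.01381) / (1 − 0.3428) = 4.137 mg/L

4.14 mg/L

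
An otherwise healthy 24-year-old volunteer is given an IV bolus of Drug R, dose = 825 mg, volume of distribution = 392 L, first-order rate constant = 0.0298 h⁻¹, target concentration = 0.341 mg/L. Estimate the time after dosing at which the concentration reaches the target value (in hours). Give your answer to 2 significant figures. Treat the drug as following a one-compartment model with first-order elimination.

C₀ = Dose / Vd = 825.0 / 392 = 2.105 mg/L
t = ln(C₀ / C) / k = ln(2.105 / 0.341) / 0.02980
  = ln(6.173) / 0.02980 = 1.820 / 0.02980 = 61.07 h

61 h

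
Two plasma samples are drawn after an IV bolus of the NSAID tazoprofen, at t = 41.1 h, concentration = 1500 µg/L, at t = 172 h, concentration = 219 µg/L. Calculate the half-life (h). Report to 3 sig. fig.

47.2 h

k = ln(C₁/C₂) / (t₂ − t₁) = ln(1500/219) / (172 − 41.1)
  = 1.924 / 130.9 = 0.01470 h⁻¹
t½ = ln2 / k = 0.693147 / 0.01470 = 47.15 h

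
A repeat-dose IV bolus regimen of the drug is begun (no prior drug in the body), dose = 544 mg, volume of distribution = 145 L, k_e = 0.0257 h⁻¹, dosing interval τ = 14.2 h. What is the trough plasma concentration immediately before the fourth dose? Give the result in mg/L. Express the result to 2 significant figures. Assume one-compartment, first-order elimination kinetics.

C₀ per dose = Dose / Vd = 544 / 145 = 3.752 mg/L
Fraction remaining after one interval: r = e^(−kτ) = e^(−0.02570 × 14.2) = 0.6942
Before dose 4, 3 doses have been given (aged 1τ, 2τ, 3τ).
C_trough = C₀ × (r + r² + … + r^3) = C₀ × r(1−r^3)/(1−r)
        = 3.752 × 0.6942 × (1 − 0.3345) / (1 − 0.6942) = 5.668 mg/L

5.7 mg/L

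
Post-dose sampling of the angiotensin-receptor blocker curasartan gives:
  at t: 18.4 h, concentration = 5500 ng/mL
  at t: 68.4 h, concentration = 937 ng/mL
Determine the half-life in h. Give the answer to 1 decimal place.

19.6 h

k = ln(C₁/C₂) / (t₂ − t₁) = ln(5500/937) / (68.4 − 18.4)
  = 1.770 / 50.00 = 0.03540 h⁻¹
t½ = ln2 / k = 0.693147 / 0.03540 = 19.58 h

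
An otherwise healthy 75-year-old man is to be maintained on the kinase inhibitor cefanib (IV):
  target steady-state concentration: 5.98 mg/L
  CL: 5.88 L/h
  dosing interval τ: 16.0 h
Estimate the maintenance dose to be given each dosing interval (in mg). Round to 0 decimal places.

At steady state, Dose/τ = Css × CL.
Dose = Css × CL × τ = 5.98 × 5.880 × 16.0 = 562.6 mg

563 mg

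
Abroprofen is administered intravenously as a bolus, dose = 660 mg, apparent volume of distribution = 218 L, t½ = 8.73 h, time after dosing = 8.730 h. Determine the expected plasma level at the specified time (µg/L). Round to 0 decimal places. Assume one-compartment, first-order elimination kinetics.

C₀ = Dose / Vd = 660.0 / 218 = 3.028 mg/L
k = ln2 / t½ = 0.693147 / 8.73 = 0.07940 h⁻¹
t / t½ = 8.730 / 8.73 = 1 half-lives
C = C₀ × (1/2)^1 = 3.028 × 0.5000 = 1.514 mg/L
Convert: 1.514 mg/L × 1000 = 1514 µg/L

1514 µg/L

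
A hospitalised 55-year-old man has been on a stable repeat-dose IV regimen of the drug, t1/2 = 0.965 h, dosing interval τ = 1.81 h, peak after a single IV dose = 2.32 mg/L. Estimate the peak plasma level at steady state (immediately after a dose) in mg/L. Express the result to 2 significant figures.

3.2 mg/L

k = ln2 / t½ = 0.693147 / 0.965 = 0.7183 h⁻¹
e^(−kτ) = e^(−0.7183 × 1.81) = 0.2725
Accumulation ratio R = 1 / (1 − e^(−kτ)) = 1 / (1 − 0.2725) = 1.375
Steady-state peak = C₀ × R = 2.32 × 1.375 = 3.190 mg/L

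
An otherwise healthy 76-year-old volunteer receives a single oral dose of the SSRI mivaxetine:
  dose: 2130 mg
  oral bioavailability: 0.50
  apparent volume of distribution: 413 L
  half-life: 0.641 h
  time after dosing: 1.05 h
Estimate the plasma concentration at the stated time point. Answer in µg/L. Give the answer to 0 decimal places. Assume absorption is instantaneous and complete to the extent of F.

Amount reaching circulation = F × Dose = 0.50 × 2130 = 1065 mg
C₀ = F·Dose / Vd = 1065 / 413 = 2.579 mg/L
k = ln2 / t½ = 0.693147 / 0.641 = 1.081 h⁻¹
C = C₀ · e^(−k·t) = 2.579 × e^(−1.081 × 1.05)
  = 2.579 × 0.3214 = 0.8289 mg/L
Convert: 0.8289 mg/L × 1000 = 828.9 µg/L

829 µg/L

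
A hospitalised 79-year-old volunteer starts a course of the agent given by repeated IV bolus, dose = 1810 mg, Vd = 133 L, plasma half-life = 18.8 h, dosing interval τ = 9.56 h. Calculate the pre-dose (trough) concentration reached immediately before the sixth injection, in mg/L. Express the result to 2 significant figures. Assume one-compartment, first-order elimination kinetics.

27 mg/L

C₀ per dose = Dose / Vd = 1810 / 133 = 13.61 mg/L
k = ln2 / t½ = 0.693147 / 18.8 = 0.03687 h⁻¹
Fraction remaining after one interval: r = e^(−kτ) = e^(−0.03687 × 9.56) = 0.7029
Before dose 6, 5 doses have been given (aged 1τ, 2τ, 3τ, 4τ, 5τ).
C_trough = C₀ × (r + r² + … + r^5) = C₀ × r(1−r^5)/(1−r)
        = 13.61 × 0.7029 × (1 − 0.1716) / (1 − 0.7029) = 26.67 mg/L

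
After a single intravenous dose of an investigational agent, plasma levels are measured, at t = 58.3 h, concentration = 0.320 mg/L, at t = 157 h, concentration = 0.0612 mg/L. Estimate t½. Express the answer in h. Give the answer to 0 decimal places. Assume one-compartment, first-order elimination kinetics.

41 h

k = ln(C₁/C₂) / (t₂ − t₁) = ln(0.320/0.0612) / (157 − 58.3)
  = 1.654 / 98.70 = 0.01676 h⁻¹
t½ = ln2 / k = 0.693147 / 0.01676 = 41.36 h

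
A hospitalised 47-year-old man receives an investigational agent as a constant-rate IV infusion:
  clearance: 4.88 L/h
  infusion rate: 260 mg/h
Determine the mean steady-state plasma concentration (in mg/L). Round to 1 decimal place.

At steady state Css = R₀ / CL = 260 / 4.880 = 53.28 mg/L

53.3 mg/L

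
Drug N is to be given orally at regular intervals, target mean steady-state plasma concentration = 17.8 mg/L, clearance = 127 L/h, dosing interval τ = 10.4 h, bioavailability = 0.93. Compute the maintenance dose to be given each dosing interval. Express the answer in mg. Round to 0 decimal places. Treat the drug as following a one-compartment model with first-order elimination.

25280 mg

At steady state, F × (Dose/τ) = Css × CL.
Dose = Css × CL × τ / F = 17.8 × 127.0 × 10.4 / 0.93 = 25280 mg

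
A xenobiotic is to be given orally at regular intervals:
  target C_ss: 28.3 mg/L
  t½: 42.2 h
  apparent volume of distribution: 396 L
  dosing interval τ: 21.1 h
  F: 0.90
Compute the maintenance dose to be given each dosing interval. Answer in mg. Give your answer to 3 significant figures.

k = ln2 / t½ = 0.693147 / 42.2 = 0.01643 h⁻¹
CL = k × Vd = 0.01643 × 396 = 6.506 L/h
At steady state, F × (Dose/τ) = Css × CL.
Dose = Css × CL × τ / F = 28.3 × 6.506 × 21.1 / 0.90 = 4317 mg

4320 mg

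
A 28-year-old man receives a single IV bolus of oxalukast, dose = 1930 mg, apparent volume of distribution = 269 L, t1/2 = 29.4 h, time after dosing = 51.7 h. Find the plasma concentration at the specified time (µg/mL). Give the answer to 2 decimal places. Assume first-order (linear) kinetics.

2.12 µg/mL

C₀ = Dose / Vd = 1930 / 269 = 7.175 mg/L
k = ln2 / t½ = 0.693147 / 29.4 = 0.02358 h⁻¹
C = C₀ · e^(−k·t) = 7.175 × e^(−0.02358 × 51.7)
  = 7.175 × 0.2955 = 2.120 mg/L
(2.120 mg/L = 2.120 µg/mL)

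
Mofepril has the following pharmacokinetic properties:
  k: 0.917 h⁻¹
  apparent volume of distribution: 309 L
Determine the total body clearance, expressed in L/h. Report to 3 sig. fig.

CL = k × Vd = 0.917 × 309 = 283.4 L/h

283 L/h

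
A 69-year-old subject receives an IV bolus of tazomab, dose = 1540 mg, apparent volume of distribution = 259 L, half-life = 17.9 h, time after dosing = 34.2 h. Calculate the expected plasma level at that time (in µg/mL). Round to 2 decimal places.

1.58 µg/mL

C₀ = Dose / Vd = 1540 / 259 = 5.946 mg/L
k = ln2 / t½ = 0.693147 / 17.9 = 0.03872 h⁻¹
C = C₀ · e^(−k·t) = 5.946 × e^(−0.03872 × 34.2)
  = 5.946 × 0.2660 = 1.582 mg/L
(1.582 mg/L = 1.582 µg/mL)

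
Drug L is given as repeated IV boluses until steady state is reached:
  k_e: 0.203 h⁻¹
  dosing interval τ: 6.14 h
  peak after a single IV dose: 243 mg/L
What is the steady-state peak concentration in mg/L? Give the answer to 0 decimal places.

341 mg/L

e^(−kτ) = e^(−0.2030 × 6.14) = 0.2875
Accumulation ratio R = 1 / (1 − e^(−kτ)) = 1 / (1 − 0.2875) = 1.404
Steady-state peak = C₀ × R = 243 × 1.404 = 341.2 mg/L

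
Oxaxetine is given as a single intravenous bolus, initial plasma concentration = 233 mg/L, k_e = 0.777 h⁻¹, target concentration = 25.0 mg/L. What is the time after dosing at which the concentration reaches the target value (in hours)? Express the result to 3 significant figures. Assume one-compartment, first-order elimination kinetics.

2.87 h

t = ln(C₀ / C) / k = ln(233.0 / 25.0) / 0.7770
  = ln(9.320) / 0.7770 = 2.232 / 0.7770 = 2.873 h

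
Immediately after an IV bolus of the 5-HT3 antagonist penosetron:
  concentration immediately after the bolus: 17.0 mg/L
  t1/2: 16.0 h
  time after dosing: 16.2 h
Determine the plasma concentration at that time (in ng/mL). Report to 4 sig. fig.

k = ln2 / t½ = 0.693147 / 16.0 = 0.04332 h⁻¹
C = C₀ · e^(−k·t) = 17.00 × e^(−0.04332 × 16.2)
  = 17.00 × 0.4957 = 8.427 mg/L
Convert: 8.427 mg/L × 1000 = 8427 ng/mL

8427 ng/mL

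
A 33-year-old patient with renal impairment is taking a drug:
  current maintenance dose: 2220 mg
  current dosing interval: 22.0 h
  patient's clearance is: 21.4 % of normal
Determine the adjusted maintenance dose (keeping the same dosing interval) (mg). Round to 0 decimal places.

To keep the same average steady-state level, dosing rate must scale with clearance.
CL ratio = 21.4 / 100 = 0.2140
New dose (same interval) = 2220 × 0.2140 = 475.1 mg

475 mg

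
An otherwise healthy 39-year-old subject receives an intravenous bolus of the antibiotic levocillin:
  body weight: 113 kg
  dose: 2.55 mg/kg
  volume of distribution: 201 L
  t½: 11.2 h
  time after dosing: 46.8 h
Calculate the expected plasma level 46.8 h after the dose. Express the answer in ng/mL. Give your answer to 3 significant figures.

Total dose = 2.55 × 113 = 288.2 mg
C₀ = Dose / Vd = 288.2 / 201 = 1.434 mg/L
k = ln2 / t½ = 0.693147 / 11.2 = 0.06189 h⁻¹
C = C₀ · e^(−k·t) = 1.434 × e^(−0.06189 × 46.8)
  = 1.434 × 0.05522 = 0.07919 mg/L
Convert: 0.07919 mg/L × 1000 = 79.19 ng/mL

79.2 ng/mL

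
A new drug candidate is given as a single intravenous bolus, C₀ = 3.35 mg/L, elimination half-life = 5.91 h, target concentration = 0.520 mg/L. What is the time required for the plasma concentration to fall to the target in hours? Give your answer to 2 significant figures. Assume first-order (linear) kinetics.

16 h

k = ln2 / t½ = 0.693147 / 5.91 = 0.1173 h⁻¹
t = ln(C₀ / C) / k = ln(3.350 / 0.520) / 0.1173
  = ln(6.442) / 0.1173 = 1.863 / 0.1173 = 15.88 h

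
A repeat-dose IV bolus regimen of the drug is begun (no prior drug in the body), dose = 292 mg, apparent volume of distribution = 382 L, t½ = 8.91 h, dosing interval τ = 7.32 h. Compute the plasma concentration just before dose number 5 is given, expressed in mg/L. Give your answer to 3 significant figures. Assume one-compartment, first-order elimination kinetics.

0.894 mg/L

C₀ per dose = Dose / Vd = 292 / 382 = 0.7644 mg/L
k = ln2 / t½ = 0.693147 / 8.91 = 0.07779 h⁻¹
Fraction remaining after one interval: r = e^(−kτ) = e^(−0.07779 × 7.32) = 0.5659
Before dose 5, 4 doses have been given (aged 1τ, 2τ, 3τ, 4τ).
C_trough = C₀ × (r + r² + … + r^4) = C₀ × r(1−r^4)/(1−r)
        = 0.7644 × 0.5659 × (1 − 0.1026) / (1 − 0.5659) = 0.8942 mg/L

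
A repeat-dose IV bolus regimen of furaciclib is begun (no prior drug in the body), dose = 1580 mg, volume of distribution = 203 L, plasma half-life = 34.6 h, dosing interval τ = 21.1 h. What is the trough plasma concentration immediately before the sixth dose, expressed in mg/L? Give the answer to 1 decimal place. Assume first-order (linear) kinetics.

13.0 mg/L

C₀ per dose = Dose / Vd = 1580 / 203 = 7.783 mg/L
k = ln2 / t½ = 0.693147 / 34.6 = 0.02003 h⁻¹
Fraction remaining after one interval: r = e^(−kτ) = e^(−0.02003 × 21.1) = 0.6553
Before dose 6, 5 doses have been given (aged 1τ, 2τ, 3τ, 4τ, 5τ).
C_trough = C₀ × (r + r² + … + r^5) = C₀ × r(1−r^5)/(1−r)
        = 7.783 × 0.6553 × (1 − 0.1208) / (1 − 0.6553) = 13.01 mg/L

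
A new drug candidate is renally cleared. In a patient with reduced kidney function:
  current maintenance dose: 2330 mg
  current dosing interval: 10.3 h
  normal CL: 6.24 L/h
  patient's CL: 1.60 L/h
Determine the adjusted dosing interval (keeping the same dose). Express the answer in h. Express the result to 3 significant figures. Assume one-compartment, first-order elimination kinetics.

To keep the same average steady-state level, dosing rate must scale with clearance.
CL ratio = 1.60 / 6.24 = 0.2564
New interval (same dose) = 10.3 / 0.2564 = 40.17 h

40.2 h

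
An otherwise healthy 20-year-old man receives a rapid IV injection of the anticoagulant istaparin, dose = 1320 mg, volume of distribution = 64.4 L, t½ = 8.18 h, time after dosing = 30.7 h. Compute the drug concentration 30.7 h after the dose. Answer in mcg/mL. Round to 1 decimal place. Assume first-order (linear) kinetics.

C₀ = Dose / Vd = 1320 / 64.4 = 20.50 mg/L
k = ln2 / t½ = 0.693147 / 8.18 = 0.08474 h⁻¹
C = C₀ · e^(−k·t) = 20.50 × e^(−0.08474 × 30.7)
  = 20.50 × 0.07416 = 1.520 mg/L
(1.520 mg/L = 1.520 mcg/mL)

1.5 mcg/mL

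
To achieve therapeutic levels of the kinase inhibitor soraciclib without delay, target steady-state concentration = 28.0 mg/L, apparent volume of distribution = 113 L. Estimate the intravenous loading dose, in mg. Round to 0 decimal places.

LD = Css × Vd = 28.0 × 113 = 3164 mg

3164 mg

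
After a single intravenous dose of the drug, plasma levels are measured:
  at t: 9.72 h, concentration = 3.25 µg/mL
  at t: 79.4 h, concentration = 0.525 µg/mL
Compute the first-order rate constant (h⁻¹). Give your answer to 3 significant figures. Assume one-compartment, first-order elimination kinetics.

0.0262 h⁻¹

k = ln(C₁/C₂) / (t₂ − t₁) = ln(3.25/0.525) / (79.4 − 9.72)
  = 1.823 / 69.68 = 0.02616 h⁻¹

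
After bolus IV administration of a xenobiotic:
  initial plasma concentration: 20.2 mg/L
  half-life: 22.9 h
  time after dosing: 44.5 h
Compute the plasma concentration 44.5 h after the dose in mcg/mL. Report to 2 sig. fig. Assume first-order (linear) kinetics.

5.3 mcg/mL

k = ln2 / t½ = 0.693147 / 22.9 = 0.03027 h⁻¹
C = C₀ · e^(−k·t) = 20.20 × e^(−0.03027 × 44.5)
  = 20.20 × 0.2600 = 5.252 mg/L
(5.252 mg/L = 5.252 mcg/mL)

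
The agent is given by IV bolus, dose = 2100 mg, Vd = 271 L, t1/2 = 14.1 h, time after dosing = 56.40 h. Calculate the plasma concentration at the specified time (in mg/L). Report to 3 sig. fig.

C₀ = Dose / Vd = 2100 / 271 = 7.749 mg/L
k = ln2 / t½ = 0.693147 / 14.1 = 0.04916 h⁻¹
t / t½ = 56.40 / 14.1 = 4 half-lives
C = C₀ × (1/2)^4 = 7.749 × 0.06250 = 0.4843 mg/L

0.484 mg/L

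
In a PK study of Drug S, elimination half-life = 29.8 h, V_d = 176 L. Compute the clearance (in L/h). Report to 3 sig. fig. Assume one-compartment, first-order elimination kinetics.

k = ln2 / t½ = 0.693147 / 29.8 = 0.02326 h⁻¹
CL = k × Vd = 0.02326 × 176 = 4.094 L/h

4.09 L/h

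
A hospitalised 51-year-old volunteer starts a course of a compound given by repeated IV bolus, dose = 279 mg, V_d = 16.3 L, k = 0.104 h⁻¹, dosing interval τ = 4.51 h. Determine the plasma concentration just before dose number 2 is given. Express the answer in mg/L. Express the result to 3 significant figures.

10.7 mg/L

C₀ per dose = Dose / Vd = 279 / 16.3 = 17.12 mg/L
Fraction remaining after one interval: r = e^(−kτ) = e^(−0.1040 × 4.51) = 0.6256
Before dose 2, 1 dose has been given (aged 1τ).
C_trough = C₀ × r = 17.12 × 0.6256 = 10.71 mg/L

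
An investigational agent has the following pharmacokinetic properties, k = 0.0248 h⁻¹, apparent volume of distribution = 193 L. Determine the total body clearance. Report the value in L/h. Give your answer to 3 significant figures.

CL = k × Vd = 0.0248 × 193 = 4.786 L/h

4.79 L/h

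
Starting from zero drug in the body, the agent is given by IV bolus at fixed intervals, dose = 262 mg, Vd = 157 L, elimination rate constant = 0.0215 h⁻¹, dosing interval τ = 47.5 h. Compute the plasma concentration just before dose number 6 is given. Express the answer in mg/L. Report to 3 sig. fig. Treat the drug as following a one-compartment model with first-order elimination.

C₀ per dose = Dose / Vd = 262 / 157 = 1.669 mg/L
Fraction remaining after one interval: r = e^(−kτ) = e^(−0.02150 × 47.5) = 0.3601
Before dose 6, 5 doses have been given (aged 1τ, 2τ, 3τ, 4τ, 5τ).
C_trough = C₀ × (r + r² + … + r^5) = C₀ × r(1−r^5)/(1−r)
        = 1.669 × 0.3601 × (1 − 0.006055) / (1 − 0.3601) = 0.9335 mg/L

0.934 mg/L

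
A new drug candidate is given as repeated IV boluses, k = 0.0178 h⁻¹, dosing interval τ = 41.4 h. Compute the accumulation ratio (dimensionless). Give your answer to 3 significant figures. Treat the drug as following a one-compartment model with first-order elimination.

e^(−kτ) = e^(−0.01780 × 41.4) = 0.4786
Accumulation ratio R = 1 / (1 − e^(−kτ)) = 1 / (1 − 0.4786) = 1.918

1.92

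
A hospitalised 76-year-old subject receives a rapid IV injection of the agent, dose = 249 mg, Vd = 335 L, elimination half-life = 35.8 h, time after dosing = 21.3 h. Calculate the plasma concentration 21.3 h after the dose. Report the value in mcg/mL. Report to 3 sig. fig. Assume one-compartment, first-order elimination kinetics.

0.492 mcg/mL

C₀ = Dose / Vd = 249.0 / 335 = 0.7433 mg/L
k = ln2 / t½ = 0.693147 / 35.8 = 0.01936 h⁻¹
C = C₀ · e^(−k·t) = 0.7433 × e^(−0.01936 × 21.3)
  = 0.7433 × 0.6621 = 0.4921 mg/L
(0.4921 mg/L = 0.4921 mcg/mL)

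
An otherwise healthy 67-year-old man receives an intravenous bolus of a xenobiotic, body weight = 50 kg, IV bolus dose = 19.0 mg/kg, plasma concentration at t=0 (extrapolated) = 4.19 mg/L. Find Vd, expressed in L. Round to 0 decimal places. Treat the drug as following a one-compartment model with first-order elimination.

227 L

Dose = 19.0 × 50 = 950.0 mg
Vd = Dose / C₀ = 950.0 / 4.19 = 226.7 L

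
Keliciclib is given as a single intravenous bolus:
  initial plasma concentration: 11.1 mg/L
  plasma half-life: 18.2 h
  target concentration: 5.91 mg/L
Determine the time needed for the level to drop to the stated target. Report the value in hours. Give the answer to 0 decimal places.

17 h

k = ln2 / t½ = 0.693147 / 18.2 = 0.03809 h⁻¹
t = ln(C₀ / C) / k = ln(11.10 / 5.91) / 0.03809
  = ln(1.878) / 0.03809 = 0.6302 / 0.03809 = 16.55 h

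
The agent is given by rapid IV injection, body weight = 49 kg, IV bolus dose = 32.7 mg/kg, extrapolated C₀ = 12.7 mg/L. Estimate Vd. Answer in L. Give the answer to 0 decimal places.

Dose = 32.7 × 49 = 1602 mg
Vd = Dose / C₀ = 1602 / 12.7 = 126.1 L

126 L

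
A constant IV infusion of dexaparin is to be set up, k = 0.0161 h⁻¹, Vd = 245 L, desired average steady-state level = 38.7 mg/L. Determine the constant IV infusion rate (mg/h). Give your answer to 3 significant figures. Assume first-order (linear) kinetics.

153 mg/h

CL = k × Vd = 0.01610 × 245 = 3.945 L/h
At steady state, infusion rate R₀ = Css × CL = 38.7 × 3.945 = 152.7 mg/h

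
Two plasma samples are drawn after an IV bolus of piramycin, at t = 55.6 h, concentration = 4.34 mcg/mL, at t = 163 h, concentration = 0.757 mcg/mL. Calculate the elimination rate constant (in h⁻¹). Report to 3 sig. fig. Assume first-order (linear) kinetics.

k = ln(C₁/C₂) / (t₂ − t₁) = ln(4.34/0.757) / (163 − 55.6)
  = 1.746 / 107.4 = 0.01626 h⁻¹

0.0163 h⁻¹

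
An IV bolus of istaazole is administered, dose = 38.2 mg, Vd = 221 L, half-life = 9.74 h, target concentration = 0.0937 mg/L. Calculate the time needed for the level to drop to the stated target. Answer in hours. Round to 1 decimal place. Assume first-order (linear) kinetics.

8.6 h

C₀ = Dose / Vd = 38.20 / 221 = 0.1729 mg/L
k = ln2 / t½ = 0.693147 / 9.74 = 0.07116 h⁻¹
t = ln(C₀ / C) / k = ln(0.1729 / 0.0937) / 0.07116
  = ln(1.845) / 0.07116 = 0.6125 / 0.07116 = 8.607 h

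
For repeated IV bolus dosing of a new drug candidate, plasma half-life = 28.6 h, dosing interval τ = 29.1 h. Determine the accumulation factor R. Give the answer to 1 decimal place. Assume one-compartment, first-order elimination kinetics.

k = ln2 / t½ = 0.693147 / 28.6 = 0.02424 h⁻¹
e^(−kτ) = e^(−0.02424 × 29.1) = 0.4939
Accumulation ratio R = 1 / (1 − e^(−kτ)) = 1 / (1 − 0.4939) = 1.976

2.0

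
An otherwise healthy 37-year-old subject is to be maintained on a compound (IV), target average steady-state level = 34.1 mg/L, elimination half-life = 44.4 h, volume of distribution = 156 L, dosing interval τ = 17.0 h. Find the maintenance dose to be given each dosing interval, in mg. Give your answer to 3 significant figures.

k = ln2 / t½ = 0.693147 / 44.4 = 0.01561 h⁻¹
CL = k × Vd = 0.01561 × 156 = 2.435 L/h
At steady state, Dose/τ = Css × CL.
Dose = Css × CL × τ = 34.1 × 2.435 × 17.0 = 1412 mg

1410 mg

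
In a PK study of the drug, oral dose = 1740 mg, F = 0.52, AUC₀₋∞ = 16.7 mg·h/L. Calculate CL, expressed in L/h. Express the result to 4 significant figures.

54.18 L/h

CL = F·Dose / AUC = 0.52 × 1740 / 16.7 = 54.18 L/h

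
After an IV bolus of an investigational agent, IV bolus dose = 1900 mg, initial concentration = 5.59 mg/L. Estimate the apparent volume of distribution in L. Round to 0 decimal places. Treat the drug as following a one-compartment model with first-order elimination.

Vd = Dose / C₀ = 1900 / 5.59 = 339.9 L

340 L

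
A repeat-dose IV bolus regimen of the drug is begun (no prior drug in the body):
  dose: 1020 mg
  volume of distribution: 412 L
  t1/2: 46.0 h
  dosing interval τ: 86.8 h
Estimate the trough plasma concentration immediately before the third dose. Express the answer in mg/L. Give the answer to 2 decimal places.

C₀ per dose = Dose / Vd = 1020 / 412 = 2.476 mg/L
k = ln2 / t½ = 0.693147 / 46.0 = 0.01507 h⁻¹
Fraction remaining after one interval: r = e^(−kτ) = e^(−0.01507 × 86.8) = 0.2703
Before dose 3, 2 doses have been given (aged 1τ, 2τ).
C_trough = C₀ × (r + r²) = 2.476 × (0.2703 + 0.07306) = 0.8502 mg/L

0.85 mg/L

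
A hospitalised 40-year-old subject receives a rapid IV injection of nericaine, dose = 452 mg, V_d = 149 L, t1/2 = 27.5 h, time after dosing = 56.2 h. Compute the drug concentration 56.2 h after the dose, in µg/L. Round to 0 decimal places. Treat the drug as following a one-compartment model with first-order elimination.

736 µg/L

C₀ = Dose / Vd = 452.0 / 149 = 3.034 mg/L
k = ln2 / t½ = 0.693147 / 27.5 = 0.02521 h⁻¹
C = C₀ · e^(−k·t) = 3.034 × e^(−0.02521 × 56.2)
  = 3.034 × 0.2425 = 0.7357 mg/L
Convert: 0.7357 mg/L × 1000 = 735.7 µg/L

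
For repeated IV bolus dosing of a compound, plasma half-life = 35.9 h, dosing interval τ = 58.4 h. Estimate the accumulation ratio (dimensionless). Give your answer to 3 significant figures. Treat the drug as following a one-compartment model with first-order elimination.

1.48

k = ln2 / t½ = 0.693147 / 35.9 = 0.01931 h⁻¹
e^(−kτ) = e^(−0.01931 × 58.4) = 0.3238
Accumulation ratio R = 1 / (1 − e^(−kτ)) = 1 / (1 − 0.3238) = 1.479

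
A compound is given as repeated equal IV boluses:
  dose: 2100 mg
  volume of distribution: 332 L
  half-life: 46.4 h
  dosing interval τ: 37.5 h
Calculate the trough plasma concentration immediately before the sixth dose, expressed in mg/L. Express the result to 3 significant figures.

C₀ per dose = Dose / Vd = 2100 / 332 = 6.325 mg/L
k = ln2 / t½ = 0.693147 / 46.4 = 0.01494 h⁻¹
Fraction remaining after one interval: r = e^(−kτ) = e^(−0.01494 × 37.5) = 0.5711
Before dose 6, 5 doses have been given (aged 1τ, 2τ, 3τ, 4τ, 5τ).
C_trough = C₀ × (r + r² + … + r^5) = C₀ × r(1−r^5)/(1−r)
        = 6.325 × 0.5711 × (1 − 0.06075) / (1 − 0.5711) = 7.910 mg/L

7.91 mg/L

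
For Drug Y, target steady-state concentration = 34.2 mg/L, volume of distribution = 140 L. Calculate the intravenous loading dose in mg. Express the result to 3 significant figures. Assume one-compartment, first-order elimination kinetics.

4790 mg

LD = Css × Vd = 34.2 × 140 = 4788 mg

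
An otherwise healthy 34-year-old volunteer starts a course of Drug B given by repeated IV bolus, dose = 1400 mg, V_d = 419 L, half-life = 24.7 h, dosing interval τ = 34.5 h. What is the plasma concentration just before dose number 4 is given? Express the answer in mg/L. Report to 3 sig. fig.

C₀ per dose = Dose / Vd = 1400 / 419 = 3.341 mg/L
k = ln2 / t½ = 0.693147 / 24.7 = 0.02806 h⁻¹
Fraction remaining after one interval: r = e^(−kτ) = e^(−0.02806 × 34.5) = 0.3798
Before dose 4, 3 doses have been given (aged 1τ, 2τ, 3τ).
C_trough = C₀ × (r + r² + … + r^3) = C₀ × r(1−r^3)/(1−r)
        = 3.341 × 0.3798 × (1 − 0.05479) / (1 − 0.3798) = 1.934 mg/L

1.93 mg/L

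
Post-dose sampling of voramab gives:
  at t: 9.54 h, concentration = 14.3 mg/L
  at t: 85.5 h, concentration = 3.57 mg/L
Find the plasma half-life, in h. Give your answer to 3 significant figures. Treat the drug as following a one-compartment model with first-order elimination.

37.9 h

k = ln(C₁/C₂) / (t₂ − t₁) = ln(14.3/3.57) / (85.5 − 9.54)
  = 1.388 / 75.96 = 0.01827 h⁻¹
t½ = ln2 / k = 0.693147 / 0.01827 = 37.94 h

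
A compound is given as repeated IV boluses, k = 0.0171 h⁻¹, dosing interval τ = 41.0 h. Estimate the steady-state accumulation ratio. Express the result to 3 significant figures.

e^(−kτ) = e^(−0.01710 × 41.0) = 0.4960
Accumulation ratio R = 1 / (1 − e^(−kτ)) = 1 / (1 − 0.4960) = 1.984

1.98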